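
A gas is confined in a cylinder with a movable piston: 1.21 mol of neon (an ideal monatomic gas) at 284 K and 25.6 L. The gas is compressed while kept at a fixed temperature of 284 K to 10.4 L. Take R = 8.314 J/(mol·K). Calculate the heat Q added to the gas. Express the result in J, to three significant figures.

Isothermal ⇒ ΔU = 0, so Q = W = nRT ln(V₂/V₁).
Q = (1.21)(8.314)(284) ln(10.4/25.6) = 2857 × -0.9008 = -2574 J.

Q ≈ -2570 J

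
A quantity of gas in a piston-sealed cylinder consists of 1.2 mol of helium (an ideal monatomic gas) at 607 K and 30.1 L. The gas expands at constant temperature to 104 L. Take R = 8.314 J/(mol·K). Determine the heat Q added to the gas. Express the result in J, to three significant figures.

Isothermal ⇒ ΔU = 0, so Q = W = nRT ln(V₂/V₁).
Q = (1.2)(8.314)(607) ln(104/30.1) = 6056 × 1.24 = 7509 J.

Q ≈ 7510 J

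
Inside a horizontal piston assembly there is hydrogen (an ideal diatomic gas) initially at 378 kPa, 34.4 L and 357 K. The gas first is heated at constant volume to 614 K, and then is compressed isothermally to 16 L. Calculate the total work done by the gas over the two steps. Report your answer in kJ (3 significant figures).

Step 1 (isochoric): W = 0 (constant volume).
After step 1: P = 650.1 kPa (V unchanged).
Step 2 (isothermal): W = P₁V₁ ln(V₂/V₁) = (22364) ln(16/34.4) = -17119 J.
W_total = 0 − 17119 = -17119 J.

W_total ≈ -17.1 kJ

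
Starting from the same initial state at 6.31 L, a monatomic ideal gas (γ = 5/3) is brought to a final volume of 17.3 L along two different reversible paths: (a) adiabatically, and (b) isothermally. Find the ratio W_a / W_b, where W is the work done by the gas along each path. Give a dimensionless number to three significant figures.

Path (a) adiabatic: W = P₁V₁(1 − (V₁/V₂)^(γ−1))/(γ−1) → W_a/(P₁V₁) = 0.7343.
Path (b) isothermal: W = P₁V₁ ln(V₂/V₁) → W_b/(P₁V₁) = 1.009.
W_a / W_b = 0.7343 / 1.009 = 0.728.

W_a / W_b ≈ 0.728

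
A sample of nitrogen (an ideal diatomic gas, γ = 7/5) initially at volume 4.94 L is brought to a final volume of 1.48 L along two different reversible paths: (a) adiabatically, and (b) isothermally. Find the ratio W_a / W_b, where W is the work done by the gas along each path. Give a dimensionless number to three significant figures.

W_a / W_b ≈ 1.28

Path (a) adiabatic: W = P₁V₁(1 − (V₁/V₂)^(γ−1))/(γ−1) → W_a/(P₁V₁) = -1.549.
Path (b) isothermal: W = P₁V₁ ln(V₂/V₁) → W_b/(P₁V₁) = -1.205.
W_a / W_b = -1.549 / -1.205 = 1.285.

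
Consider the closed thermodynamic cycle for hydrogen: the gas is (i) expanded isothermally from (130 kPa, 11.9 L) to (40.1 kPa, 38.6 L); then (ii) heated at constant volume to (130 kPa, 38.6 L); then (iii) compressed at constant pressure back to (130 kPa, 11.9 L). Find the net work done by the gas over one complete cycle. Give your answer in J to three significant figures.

Leg (i): W = PᵢVᵢ ln(V_f/Vᵢ) = (1547) ln(38.6/11.9) = 1820 J.
Leg (ii): W = 0.
Leg (iii): W = PΔV = (130)(11.9 − 38.6) = -3471 J.
W_net = 1820 − 3471 = -1651 J.

W_net ≈ -1650 J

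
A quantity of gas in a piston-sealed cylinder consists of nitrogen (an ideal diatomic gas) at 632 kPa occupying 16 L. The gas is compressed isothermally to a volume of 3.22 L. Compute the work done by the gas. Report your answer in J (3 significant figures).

Isothermal: W = nRT ln(V₂/V₁) = P₁V₁ ln(V₂/V₁).
P₁V₁ = (632 kPa)(16 L) = 10112 J.
W = 10112 × ln(3.22/16) = 10112 × -1.603
W_by_gas = -16212 J.

W ≈ -16200 J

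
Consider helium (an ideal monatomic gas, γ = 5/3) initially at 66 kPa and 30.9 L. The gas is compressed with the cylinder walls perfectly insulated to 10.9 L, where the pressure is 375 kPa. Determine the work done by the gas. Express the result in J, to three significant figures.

W ≈ -3070 J

Adiabatic: W = (P₁V₁ − P₂V₂)/(γ − 1) with γ = 5/3.
P₁V₁ = 2039 J, P₂V₂ = 4088 J.
W = (2039 − 4088) / 0.6667 = -3072 J.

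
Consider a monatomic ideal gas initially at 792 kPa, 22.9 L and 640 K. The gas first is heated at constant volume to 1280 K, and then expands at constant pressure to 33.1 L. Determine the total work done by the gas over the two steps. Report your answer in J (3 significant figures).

W_total ≈ 16200 J

Step 1 (isochoric): W = 0 (constant volume).
After step 1: P = 1584 kPa (V unchanged).
Step 2 (isobaric): W = PΔV = (1584 kPa)(33.1 − 22.9 L) = 16157 J.
W_total = 0 + 16157 = 16157 J.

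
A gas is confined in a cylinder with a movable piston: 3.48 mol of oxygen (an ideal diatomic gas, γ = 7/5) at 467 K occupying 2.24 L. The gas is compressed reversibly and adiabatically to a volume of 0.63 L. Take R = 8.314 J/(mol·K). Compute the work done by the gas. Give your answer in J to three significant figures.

Adiabatic: TV^(γ−1) = const with γ = 7/5.
T₂ = T₁ (V₁/V₂)^(γ−1) = 467 × (2.24/0.63)^0.4 = 467 × 1.661 = 775.7 K.
W_by = nCᵥ(T₁ − T₂) = (3.48)(20.79)(467 − 775.7) = -22327 J.

W ≈ -22300 J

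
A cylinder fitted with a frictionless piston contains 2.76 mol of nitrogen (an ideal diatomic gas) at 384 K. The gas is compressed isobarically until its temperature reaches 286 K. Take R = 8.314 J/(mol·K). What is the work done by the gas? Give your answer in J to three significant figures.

Isobaric: W = P ΔV = nR ΔT.
W = (2.76)(8.314)(286 − 384) = -2249 J.

W ≈ -2250 J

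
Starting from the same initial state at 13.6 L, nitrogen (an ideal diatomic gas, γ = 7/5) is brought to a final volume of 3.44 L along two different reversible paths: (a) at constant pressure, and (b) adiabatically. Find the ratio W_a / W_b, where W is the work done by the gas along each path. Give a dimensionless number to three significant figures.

W_a / W_b ≈ 0.408

Path (a) isobaric: W = P₁(V₂ − V₁) → W_a/(P₁V₁) = -0.7471.
Path (b) adiabatic: W = P₁V₁(1 − (V₁/V₂)^(γ−1))/(γ−1) → W_b/(P₁V₁) = -1.832.
W_a / W_b = -0.7471 / -1.832 = 0.4077.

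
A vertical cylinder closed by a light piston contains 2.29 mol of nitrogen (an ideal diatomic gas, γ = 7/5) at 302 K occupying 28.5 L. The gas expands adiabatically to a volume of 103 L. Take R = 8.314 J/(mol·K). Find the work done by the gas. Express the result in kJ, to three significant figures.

W ≈ 5.78 kJ

Adiabatic: TV^(γ−1) = const with γ = 7/5.
T₂ = T₁ (V₁/V₂)^(γ−1) = 302 × (28.5/103)^0.4 = 302 × 0.5981 = 180.6 K.
W_by = nCᵥ(T₁ − T₂) = (2.29)(20.79)(302 − 180.6) = 5777 J.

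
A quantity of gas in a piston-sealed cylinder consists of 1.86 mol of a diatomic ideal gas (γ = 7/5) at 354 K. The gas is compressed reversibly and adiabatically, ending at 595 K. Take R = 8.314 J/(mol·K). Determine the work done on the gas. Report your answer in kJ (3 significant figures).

Adiabatic ⇒ Q = 0, so W_by = −ΔU = nCᵥ(T₁ − T₂).
Cᵥ = 5R/2 = 20.79 J/(mol·K).
W = (1.86)(20.79)(354 − 595) = -9317 J.
Work on gas = −W_by = 9317 J.

W ≈ 9.32 kJ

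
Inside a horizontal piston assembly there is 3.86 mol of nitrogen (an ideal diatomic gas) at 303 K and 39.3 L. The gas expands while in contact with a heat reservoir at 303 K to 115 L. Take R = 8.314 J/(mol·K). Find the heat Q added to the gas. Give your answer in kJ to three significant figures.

Isothermal ⇒ ΔU = 0, so Q = W = nRT ln(V₂/V₁).
Q = (3.86)(8.314)(303) ln(115/39.3) = 9724 × 1.074 = 10441 J.

Q ≈ 10.4 kJ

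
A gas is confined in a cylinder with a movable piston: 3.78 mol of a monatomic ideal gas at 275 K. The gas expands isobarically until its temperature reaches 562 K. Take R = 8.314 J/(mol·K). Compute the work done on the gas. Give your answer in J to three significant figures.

W ≈ -9020 J

Isobaric: W = P ΔV = nR ΔT.
W = (3.78)(8.314)(562 − 275) = 9020 J.
Work on gas = −W_by = -9020 J.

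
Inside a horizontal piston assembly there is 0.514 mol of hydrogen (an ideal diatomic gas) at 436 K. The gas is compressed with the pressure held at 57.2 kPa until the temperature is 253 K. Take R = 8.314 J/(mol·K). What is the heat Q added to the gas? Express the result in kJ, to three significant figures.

Isobaric: W = nRΔT = (0.514)(8.314)(-183) = -782 J.
ΔU = nCᵥΔT with Cᵥ = 5R/2: ΔU = (0.514)(20.79)(-183) = -1955 J.
Q = ΔU + W = -1955 − 782 = -2737 J.

Q ≈ -2.74 kJ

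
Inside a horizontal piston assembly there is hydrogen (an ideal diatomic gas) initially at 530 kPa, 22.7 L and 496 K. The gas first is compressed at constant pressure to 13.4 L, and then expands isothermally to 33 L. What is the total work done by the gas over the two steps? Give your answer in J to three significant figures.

W_total ≈ 1470 J

Step 1 (isobaric): W = PΔV = (530 kPa)(13.4 − 22.7 L) = -4929 J.
After step 1: P = 530 kPa, V = 13.4 L, T = 292.8 K.
Step 2 (isothermal): W = P₁V₁ ln(V₂/V₁) = (7102) ln(33/13.4) = 6401 J.
W_total = -4929 + 6401 = 1472 J.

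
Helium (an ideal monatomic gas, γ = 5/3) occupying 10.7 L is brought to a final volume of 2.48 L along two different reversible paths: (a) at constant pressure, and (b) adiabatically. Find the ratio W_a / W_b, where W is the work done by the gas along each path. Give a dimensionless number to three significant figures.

Path (a) isobaric: W = P₁(V₂ − V₁) → W_a/(P₁V₁) = -0.7682.
Path (b) adiabatic: W = P₁V₁(1 − (V₁/V₂)^(γ−1))/(γ−1) → W_b/(P₁V₁) = -2.475.
W_a / W_b = -0.7682 / -2.475 = 0.3103.

W_a / W_b ≈ 0.310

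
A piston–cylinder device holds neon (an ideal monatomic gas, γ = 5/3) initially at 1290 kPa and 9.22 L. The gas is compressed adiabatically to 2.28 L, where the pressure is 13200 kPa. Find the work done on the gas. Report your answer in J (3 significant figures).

Adiabatic: W = (P₁V₁ − P₂V₂)/(γ − 1) with γ = 5/3.
P₁V₁ = 11894 J, P₂V₂ = 30096 J.
W = (11894 − 30096) / 0.6667 = -27303 J.
Work on gas = −W_by = 27303 J.

W ≈ 27300 J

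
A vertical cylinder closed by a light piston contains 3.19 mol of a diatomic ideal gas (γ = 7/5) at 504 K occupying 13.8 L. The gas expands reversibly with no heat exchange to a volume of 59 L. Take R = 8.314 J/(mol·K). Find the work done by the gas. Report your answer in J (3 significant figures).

Adiabatic: TV^(γ−1) = const with γ = 7/5.
T₂ = T₁ (V₁/V₂)^(γ−1) = 504 × (13.8/59)^0.4 = 504 × 0.5593 = 281.9 K.
W_by = nCᵥ(T₁ − T₂) = (3.19)(20.79)(504 − 281.9) = 14728 J.

W ≈ 14700 J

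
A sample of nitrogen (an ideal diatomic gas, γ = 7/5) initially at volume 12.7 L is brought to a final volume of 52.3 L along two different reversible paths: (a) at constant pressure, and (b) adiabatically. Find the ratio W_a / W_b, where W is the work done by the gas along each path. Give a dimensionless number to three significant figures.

Path (a) isobaric: W = P₁(V₂ − V₁) → W_a/(P₁V₁) = 3.118.
Path (b) adiabatic: W = P₁V₁(1 − (V₁/V₂)^(γ−1))/(γ−1) → W_b/(P₁V₁) = 1.081.
W_a / W_b = 3.118 / 1.081 = 2.885.

W_a / W_b ≈ 2.89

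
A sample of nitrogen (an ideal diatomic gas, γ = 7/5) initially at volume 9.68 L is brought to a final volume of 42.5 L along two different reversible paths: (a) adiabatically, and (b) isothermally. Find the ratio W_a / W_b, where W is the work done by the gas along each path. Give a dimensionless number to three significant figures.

W_a / W_b ≈ 0.755

Path (a) adiabatic: W = P₁V₁(1 − (V₁/V₂)^(γ−1))/(γ−1) → W_a/(P₁V₁) = 1.117.
Path (b) isothermal: W = P₁V₁ ln(V₂/V₁) → W_b/(P₁V₁) = 1.479.
W_a / W_b = 1.117 / 1.479 = 0.7548.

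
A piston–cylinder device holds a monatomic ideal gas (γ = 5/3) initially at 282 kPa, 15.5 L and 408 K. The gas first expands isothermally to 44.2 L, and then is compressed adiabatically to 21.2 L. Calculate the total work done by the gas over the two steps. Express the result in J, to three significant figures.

W_total ≈ 436 J

Step 1 (isothermal): W = P₁V₁ ln(V₂/V₁) = (4371) ln(44.2/15.5) = 4580 J.
After step 1: P = 98.89 kPa, V = 44.2 L, T = 408 K.
Step 2 (adiabatic): W = (P₁V₁ − P₂V₂)/(γ−1) = (4371 − 7134)/0.667 = -4144 J.
W_total = 4580 − 4144 = 436.5 J.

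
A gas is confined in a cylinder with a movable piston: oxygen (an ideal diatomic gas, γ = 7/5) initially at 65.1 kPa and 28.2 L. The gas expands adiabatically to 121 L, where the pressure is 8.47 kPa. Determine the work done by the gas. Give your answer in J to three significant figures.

Adiabatic: W = (P₁V₁ − P₂V₂)/(γ − 1) with γ = 7/5.
P₁V₁ = 1836 J, P₂V₂ = 1025 J.
W = (1836 − 1025) / 0.4 = 2027 J.

W ≈ 2030 J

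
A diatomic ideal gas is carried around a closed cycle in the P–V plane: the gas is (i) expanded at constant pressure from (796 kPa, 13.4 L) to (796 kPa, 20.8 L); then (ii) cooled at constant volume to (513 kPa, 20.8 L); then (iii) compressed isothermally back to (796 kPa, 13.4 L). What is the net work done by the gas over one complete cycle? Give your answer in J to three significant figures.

W_net ≈ 1200 J

Leg (i): W = PΔV = (796)(20.8 − 13.4) = 5890 J.
Leg (ii): W = 0.
Leg (iii): W = PᵢVᵢ ln(V_f/Vᵢ) = (10670) ln(13.4/20.8) = -4692 J.
W_net = 5890 − 4692 = 1199 J.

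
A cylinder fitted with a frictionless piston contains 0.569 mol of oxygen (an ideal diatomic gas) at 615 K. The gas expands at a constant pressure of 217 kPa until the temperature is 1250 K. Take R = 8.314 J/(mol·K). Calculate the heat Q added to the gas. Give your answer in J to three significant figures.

Q ≈ 10500 J

Isobaric: W = nRΔT = (0.569)(8.314)(635) = 3004 J.
ΔU = nCᵥΔT with Cᵥ = 5R/2: ΔU = (0.569)(20.79)(635) = 7510 J.
Q = ΔU + W = 7510 + 3004 = 10514 J.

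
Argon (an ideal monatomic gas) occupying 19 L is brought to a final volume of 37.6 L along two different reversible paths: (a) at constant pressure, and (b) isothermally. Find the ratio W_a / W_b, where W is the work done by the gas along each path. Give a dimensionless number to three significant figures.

Path (a) isobaric: W = P₁(V₂ − V₁) → W_a/(P₁V₁) = 0.9789.
Path (b) isothermal: W = P₁V₁ ln(V₂/V₁) → W_b/(P₁V₁) = 0.6826.
W_a / W_b = 0.9789 / 0.6826 = 1.434.

W_a / W_b ≈ 1.43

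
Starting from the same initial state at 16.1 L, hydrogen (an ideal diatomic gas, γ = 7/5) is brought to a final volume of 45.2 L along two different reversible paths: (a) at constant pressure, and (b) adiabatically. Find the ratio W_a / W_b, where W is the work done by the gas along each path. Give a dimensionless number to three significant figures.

W_a / W_b ≈ 2.14

Path (a) isobaric: W = P₁(V₂ − V₁) → W_a/(P₁V₁) = 1.807.
Path (b) adiabatic: W = P₁V₁(1 − (V₁/V₂)^(γ−1))/(γ−1) → W_b/(P₁V₁) = 0.8457.
W_a / W_b = 1.807 / 0.8457 = 2.137.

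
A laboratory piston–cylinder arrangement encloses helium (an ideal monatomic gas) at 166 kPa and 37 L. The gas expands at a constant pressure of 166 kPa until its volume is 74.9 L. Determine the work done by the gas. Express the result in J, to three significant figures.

Isobaric: W = P ΔV.
W = (166 kPa)(74.9 − 37 L) = (166)(37.9) = 6291 J.

W ≈ 6290 J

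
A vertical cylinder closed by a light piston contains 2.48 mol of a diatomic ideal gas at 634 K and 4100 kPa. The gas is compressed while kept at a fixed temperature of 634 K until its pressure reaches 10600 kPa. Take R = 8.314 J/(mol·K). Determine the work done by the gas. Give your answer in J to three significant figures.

Isothermal process: W = nRT ln(V₂/V₁) = nRT ln(P₁/P₂).
W = (2.48)(8.314)(634) × ln(4100/10600)
  = 13072 × ln(0.3868) = 13072 × -0.9499
W_by_gas = -12417 J.

W ≈ -12400 J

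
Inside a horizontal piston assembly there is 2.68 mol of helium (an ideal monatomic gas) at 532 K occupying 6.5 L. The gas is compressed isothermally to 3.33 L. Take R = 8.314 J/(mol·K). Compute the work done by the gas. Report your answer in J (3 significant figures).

Isothermal: W = nRT ln(V₂/V₁).
W = (2.68)(8.314)(532) × ln(3.33/6.5)
  = 11854 × -0.6688
W_by_gas = -7928 J.

W ≈ -7930 J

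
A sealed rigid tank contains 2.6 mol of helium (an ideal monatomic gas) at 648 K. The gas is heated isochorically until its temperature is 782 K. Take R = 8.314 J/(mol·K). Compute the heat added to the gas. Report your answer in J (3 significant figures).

Constant volume ⇒ W = 0, so Q = ΔU = nCᵥΔT with Cᵥ = 3R/2 = 12.47 J/(mol·K).
ΔU = (2.6)(12.47)(782 − 648) = 4345 J.

Q ≈ 4340 J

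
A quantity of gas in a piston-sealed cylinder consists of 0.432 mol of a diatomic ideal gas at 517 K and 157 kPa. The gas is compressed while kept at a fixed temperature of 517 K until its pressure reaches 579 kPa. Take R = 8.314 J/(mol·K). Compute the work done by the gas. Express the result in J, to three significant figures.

W ≈ -2420 J

Isothermal process: W = nRT ln(V₂/V₁) = nRT ln(P₁/P₂).
W = (0.432)(8.314)(517) × ln(157/579)
  = 1857 × ln(0.2712) = 1857 × -1.305
W_by_gas = -2423 J.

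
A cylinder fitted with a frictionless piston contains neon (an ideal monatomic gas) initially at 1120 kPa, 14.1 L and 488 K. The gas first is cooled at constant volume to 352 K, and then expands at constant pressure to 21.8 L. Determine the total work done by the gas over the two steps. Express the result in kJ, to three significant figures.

Step 1 (isochoric): W = 0 (constant volume).
After step 1: P = 807.9 kPa (V unchanged).
Step 2 (isobaric): W = PΔV = (807.9 kPa)(21.8 − 14.1 L) = 6221 J.
W_total = 0 + 6221 = 6221 J.

W_total ≈ 6.22 kJ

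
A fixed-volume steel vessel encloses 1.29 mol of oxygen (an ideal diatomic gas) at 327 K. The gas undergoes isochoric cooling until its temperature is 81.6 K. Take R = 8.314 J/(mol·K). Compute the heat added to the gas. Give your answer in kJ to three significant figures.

Constant volume ⇒ W = 0, so Q = ΔU = nCᵥΔT with Cᵥ = 5R/2 = 20.79 J/(mol·K).
ΔU = (1.29)(20.79)(81.6 − 327) = -6580 J.

Q ≈ -6.58 kJ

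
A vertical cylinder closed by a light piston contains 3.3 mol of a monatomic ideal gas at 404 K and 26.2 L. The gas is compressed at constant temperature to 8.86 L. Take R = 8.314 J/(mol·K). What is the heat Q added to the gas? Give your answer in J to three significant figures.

Q ≈ -12000 J

Isothermal ⇒ ΔU = 0, so Q = W = nRT ln(V₂/V₁).
Q = (3.3)(8.314)(404) ln(8.86/26.2) = 11084 × -1.084 = -12018 J.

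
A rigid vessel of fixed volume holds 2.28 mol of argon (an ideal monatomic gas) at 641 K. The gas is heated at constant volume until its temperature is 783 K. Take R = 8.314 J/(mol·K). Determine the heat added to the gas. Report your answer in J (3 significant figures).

Constant volume ⇒ W = 0, so Q = ΔU = nCᵥΔT with Cᵥ = 3R/2 = 12.47 J/(mol·K).
ΔU = (2.28)(12.47)(783 − 641) = 4038 J.

Q ≈ 4040 J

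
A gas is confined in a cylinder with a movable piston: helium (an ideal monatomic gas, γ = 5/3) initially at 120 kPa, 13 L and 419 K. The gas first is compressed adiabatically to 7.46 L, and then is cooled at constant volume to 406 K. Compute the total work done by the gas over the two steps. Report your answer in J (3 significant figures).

Step 1 (adiabatic): W = (P₁V₁ − P₂V₂)/(γ−1) = (1560 − 2259)/0.667 = -1049 J.
Step 2 (isochoric): W = 0 (constant volume).
W_total = -1049 + 0 = -1049 J.

W_total ≈ -1050 J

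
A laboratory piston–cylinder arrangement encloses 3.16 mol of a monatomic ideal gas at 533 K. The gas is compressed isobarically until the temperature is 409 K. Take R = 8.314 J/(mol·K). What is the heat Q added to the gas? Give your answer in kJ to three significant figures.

Isobaric: W = nRΔT = (3.16)(8.314)(-124) = -3258 J.
ΔU = nCᵥΔT with Cᵥ = 3R/2: ΔU = (3.16)(12.47)(-124) = -4887 J.
Q = ΔU + W = -4887 − 3258 = -8144 J.

Q ≈ -8.14 kJ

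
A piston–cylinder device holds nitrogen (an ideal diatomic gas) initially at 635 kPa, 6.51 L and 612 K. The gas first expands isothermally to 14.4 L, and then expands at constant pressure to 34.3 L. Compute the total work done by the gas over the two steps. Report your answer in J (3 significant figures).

Step 1 (isothermal): W = P₁V₁ ln(V₂/V₁) = (4134) ln(14.4/6.51) = 3282 J.
After step 1: P = 287.1 kPa, V = 14.4 L, T = 612 K.
Step 2 (isobaric): W = PΔV = (287.1 kPa)(34.3 − 14.4 L) = 5713 J.
W_total = 3282 + 5713 = 8995 J.

W_total ≈ 8990 J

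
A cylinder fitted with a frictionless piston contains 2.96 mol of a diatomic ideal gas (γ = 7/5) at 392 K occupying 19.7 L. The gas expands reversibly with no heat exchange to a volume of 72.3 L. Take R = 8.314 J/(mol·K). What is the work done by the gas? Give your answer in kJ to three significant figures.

Adiabatic: TV^(γ−1) = const with γ = 7/5.
T₂ = T₁ (V₁/V₂)^(γ−1) = 392 × (19.7/72.3)^0.4 = 392 × 0.5945 = 233 K.
W_by = nCᵥ(T₁ − T₂) = (2.96)(20.79)(392 − 233) = 9780 J.

W ≈ 9.78 kJ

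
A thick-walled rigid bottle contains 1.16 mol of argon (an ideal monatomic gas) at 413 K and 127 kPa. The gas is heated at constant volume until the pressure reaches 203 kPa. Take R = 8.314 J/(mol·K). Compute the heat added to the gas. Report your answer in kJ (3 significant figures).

Constant volume ⇒ W = 0, so Q = ΔU = nCᵥΔT with Cᵥ = 3R/2 = 12.47 J/(mol·K).
At constant V, T₂/T₁ = P₂/P₁ ⇒ ΔT = T₁(P₂/P₁ − 1) = 413·(203/127 − 1) = 247.1 K.
ΔU = (1.16)(12.47)(247.1) = 3575 J.

Q ≈ 3.58 kJ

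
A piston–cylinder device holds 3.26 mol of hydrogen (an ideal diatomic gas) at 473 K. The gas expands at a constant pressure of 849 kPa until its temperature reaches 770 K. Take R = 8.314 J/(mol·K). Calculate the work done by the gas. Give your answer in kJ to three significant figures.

W ≈ 8.05 kJ

Isobaric: W = P ΔV = nR ΔT.
W = (3.26)(8.314)(770 − 473) = 8050 J.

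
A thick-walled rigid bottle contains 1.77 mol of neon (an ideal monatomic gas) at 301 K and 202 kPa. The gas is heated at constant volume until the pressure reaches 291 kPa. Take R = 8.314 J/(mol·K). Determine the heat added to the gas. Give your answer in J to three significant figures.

Q ≈ 2930 J

Constant volume ⇒ W = 0, so Q = ΔU = nCᵥΔT with Cᵥ = 3R/2 = 12.47 J/(mol·K).
At constant V, T₂/T₁ = P₂/P₁ ⇒ ΔT = T₁(P₂/P₁ − 1) = 301·(291/202 − 1) = 132.6 K.
ΔU = (1.77)(12.47)(132.6) = 2927 J.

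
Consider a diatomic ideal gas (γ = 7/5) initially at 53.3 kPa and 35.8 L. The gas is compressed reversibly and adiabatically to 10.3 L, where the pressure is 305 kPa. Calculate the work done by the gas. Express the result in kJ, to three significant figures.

Adiabatic: W = (P₁V₁ − P₂V₂)/(γ − 1) with γ = 7/5.
P₁V₁ = 1908 J, P₂V₂ = 3142 J.
W = (1908 − 3142) / 0.4 = -3083 J.

W ≈ -3.08 kJ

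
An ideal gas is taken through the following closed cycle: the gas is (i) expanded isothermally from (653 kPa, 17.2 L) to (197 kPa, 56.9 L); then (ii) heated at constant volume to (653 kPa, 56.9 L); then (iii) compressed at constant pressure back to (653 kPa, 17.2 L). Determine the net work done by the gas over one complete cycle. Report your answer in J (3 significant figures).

W_net ≈ -12500 J

Leg (i): W = PᵢVᵢ ln(V_f/Vᵢ) = (11232) ln(56.9/17.2) = 13437 J.
Leg (ii): W = 0.
Leg (iii): W = PΔV = (653)(17.2 − 56.9) = -25924 J.
W_net = 13437 − 25924 = -12487 J.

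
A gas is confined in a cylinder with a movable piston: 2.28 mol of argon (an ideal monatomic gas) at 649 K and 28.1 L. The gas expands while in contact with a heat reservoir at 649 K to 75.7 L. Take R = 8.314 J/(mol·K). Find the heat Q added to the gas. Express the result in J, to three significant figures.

Q ≈ 12200 J

Isothermal ⇒ ΔU = 0, so Q = W = nRT ln(V₂/V₁).
Q = (2.28)(8.314)(649) ln(75.7/28.1) = 12302 × 0.991 = 12192 J.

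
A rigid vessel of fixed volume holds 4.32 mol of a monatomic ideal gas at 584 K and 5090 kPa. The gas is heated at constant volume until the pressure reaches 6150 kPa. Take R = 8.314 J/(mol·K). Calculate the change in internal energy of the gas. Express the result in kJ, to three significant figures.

Constant volume ⇒ W = 0, so Q = ΔU = nCᵥΔT with Cᵥ = 3R/2 = 12.47 J/(mol·K).
At constant V, T₂/T₁ = P₂/P₁ ⇒ ΔT = T₁(P₂/P₁ − 1) = 584·(6150/5090 − 1) = 121.6 K.
ΔU = (4.32)(12.47)(121.6) = 6552 J.

ΔU ≈ 6.55 kJ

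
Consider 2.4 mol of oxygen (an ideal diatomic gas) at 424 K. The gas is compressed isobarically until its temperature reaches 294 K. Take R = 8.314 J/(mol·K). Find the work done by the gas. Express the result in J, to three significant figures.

W ≈ -2590 J

Isobaric: W = P ΔV = nR ΔT.
W = (2.4)(8.314)(294 − 424) = -2594 J.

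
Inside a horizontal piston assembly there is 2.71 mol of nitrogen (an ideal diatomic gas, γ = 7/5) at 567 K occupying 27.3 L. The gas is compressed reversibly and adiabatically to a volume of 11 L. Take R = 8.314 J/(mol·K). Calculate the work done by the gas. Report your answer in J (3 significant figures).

Adiabatic: TV^(γ−1) = const with γ = 7/5.
T₂ = T₁ (V₁/V₂)^(γ−1) = 567 × (27.3/11)^0.4 = 567 × 1.438 = 815.6 K.
W_by = nCᵥ(T₁ − T₂) = (2.71)(20.79)(567 − 815.6) = -14004 J.

W ≈ -14000 J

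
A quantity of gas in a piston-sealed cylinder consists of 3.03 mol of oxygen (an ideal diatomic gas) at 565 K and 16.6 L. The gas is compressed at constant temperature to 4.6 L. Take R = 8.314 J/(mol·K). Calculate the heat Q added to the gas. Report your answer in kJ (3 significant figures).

Isothermal ⇒ ΔU = 0, so Q = W = nRT ln(V₂/V₁).
Q = (3.03)(8.314)(565) ln(4.6/16.6) = 14233 × -1.283 = -18266 J.

Q ≈ -18.3 kJ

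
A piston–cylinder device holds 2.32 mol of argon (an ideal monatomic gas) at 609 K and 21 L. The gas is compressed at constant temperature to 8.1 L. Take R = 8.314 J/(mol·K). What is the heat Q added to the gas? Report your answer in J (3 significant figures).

Isothermal ⇒ ΔU = 0, so Q = W = nRT ln(V₂/V₁).
Q = (2.32)(8.314)(609) ln(8.1/21) = 11747 × -0.9527 = -11191 J.

Q ≈ -11200 J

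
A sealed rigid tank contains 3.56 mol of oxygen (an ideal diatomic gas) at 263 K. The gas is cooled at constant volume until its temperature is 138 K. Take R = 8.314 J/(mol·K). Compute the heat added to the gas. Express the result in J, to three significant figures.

Constant volume ⇒ W = 0, so Q = ΔU = nCᵥΔT with Cᵥ = 5R/2 = 20.79 J/(mol·K).
ΔU = (3.56)(20.79)(138 − 263) = -9249 J.

Q ≈ -9250 J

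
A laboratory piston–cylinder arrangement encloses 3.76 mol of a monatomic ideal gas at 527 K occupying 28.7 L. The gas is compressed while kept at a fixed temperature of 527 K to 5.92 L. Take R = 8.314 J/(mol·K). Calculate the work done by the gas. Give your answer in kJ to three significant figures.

W ≈ -26.0 kJ

Isothermal: W = nRT ln(V₂/V₁).
W = (3.76)(8.314)(527) × ln(5.92/28.7)
  = 16474 × -1.579
W_by_gas = -26006 J.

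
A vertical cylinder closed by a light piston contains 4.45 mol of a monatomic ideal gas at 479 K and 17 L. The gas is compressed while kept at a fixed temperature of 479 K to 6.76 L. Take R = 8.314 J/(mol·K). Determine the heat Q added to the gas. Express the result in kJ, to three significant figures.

Isothermal ⇒ ΔU = 0, so Q = W = nRT ln(V₂/V₁).
Q = (4.45)(8.314)(479) ln(6.76/17) = 17722 × -0.9222 = -16343 J.

Q ≈ -16.3 kJ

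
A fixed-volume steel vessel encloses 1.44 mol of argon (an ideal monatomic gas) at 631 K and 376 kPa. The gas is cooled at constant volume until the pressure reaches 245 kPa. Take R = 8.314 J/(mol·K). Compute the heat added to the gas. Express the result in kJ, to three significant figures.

Q ≈ -3.95 kJ

Constant volume ⇒ W = 0, so Q = ΔU = nCᵥΔT with Cᵥ = 3R/2 = 12.47 J/(mol·K).
At constant V, T₂/T₁ = P₂/P₁ ⇒ ΔT = T₁(P₂/P₁ − 1) = 631·(245/376 − 1) = -219.8 K.
ΔU = (1.44)(12.47)(-219.8) = -3948 J.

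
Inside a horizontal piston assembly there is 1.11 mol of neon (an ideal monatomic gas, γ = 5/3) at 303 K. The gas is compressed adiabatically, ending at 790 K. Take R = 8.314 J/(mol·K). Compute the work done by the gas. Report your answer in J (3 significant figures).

W ≈ -6740 J

Adiabatic ⇒ Q = 0, so W_by = −ΔU = nCᵥ(T₁ − T₂).
Cᵥ = 3R/2 = 12.47 J/(mol·K).
W = (1.11)(12.47)(303 − 790) = -6741 J.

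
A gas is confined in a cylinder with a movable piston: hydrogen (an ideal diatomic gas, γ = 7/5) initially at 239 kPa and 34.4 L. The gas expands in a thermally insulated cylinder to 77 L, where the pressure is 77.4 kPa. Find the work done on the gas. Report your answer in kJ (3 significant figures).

W ≈ -5.65 kJ

Adiabatic: W = (P₁V₁ − P₂V₂)/(γ − 1) with γ = 7/5.
P₁V₁ = 8222 J, P₂V₂ = 5960 J.
W = (8222 − 5960) / 0.4 = 5655 J.
Work on gas = −W_by = -5655 J.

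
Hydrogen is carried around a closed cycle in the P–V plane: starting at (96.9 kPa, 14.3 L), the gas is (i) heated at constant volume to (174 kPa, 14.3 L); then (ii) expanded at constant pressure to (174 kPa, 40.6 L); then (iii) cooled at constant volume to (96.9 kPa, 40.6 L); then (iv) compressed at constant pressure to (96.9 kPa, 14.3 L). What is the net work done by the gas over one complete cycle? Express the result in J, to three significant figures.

W_net ≈ 2030 J

Constant-volume legs do no work.
W(ii) = (174)(40.6 − 14.3) = 4576 J; W(iv) = (96.9)(14.3 − 40.6) = -2548 J.
W_net = 4576 − 2548 = 2028 J (the clockwise enclosed area).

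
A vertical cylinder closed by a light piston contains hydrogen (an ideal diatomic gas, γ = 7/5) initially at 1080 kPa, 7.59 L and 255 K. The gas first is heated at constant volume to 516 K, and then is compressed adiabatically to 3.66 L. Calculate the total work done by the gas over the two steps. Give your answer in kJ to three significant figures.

Step 1 (isochoric): W = 0 (constant volume).
After step 1: P = 2185 kPa (V unchanged).
Step 2 (adiabatic): W = (P₁V₁ − P₂V₂)/(γ−1) = (16587 − 22206)/0.4 = -14048 J.
W_total = 0 − 14048 = -14048 J.

W_total ≈ -14.0 kJ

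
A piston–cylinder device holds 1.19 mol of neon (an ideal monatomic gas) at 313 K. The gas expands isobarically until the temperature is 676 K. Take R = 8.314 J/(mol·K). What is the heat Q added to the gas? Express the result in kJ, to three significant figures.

Q ≈ 8.98 kJ

Isobaric: W = nRΔT = (1.19)(8.314)(363) = 3591 J.
ΔU = nCᵥΔT with Cᵥ = 3R/2: ΔU = (1.19)(12.47)(363) = 5387 J.
Q = ΔU + W = 5387 + 3591 = 8978 J.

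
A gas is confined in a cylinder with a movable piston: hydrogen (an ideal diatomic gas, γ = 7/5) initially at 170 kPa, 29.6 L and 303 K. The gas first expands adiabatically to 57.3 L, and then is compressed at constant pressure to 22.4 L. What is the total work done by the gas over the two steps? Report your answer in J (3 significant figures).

Step 1 (adiabatic): W = (P₁V₁ − P₂V₂)/(γ−1) = (5032 − 3864)/0.4 = 2921 J.
After step 1: P = 67.43 kPa, V = 57.3 L, T = 232.6 K.
Step 2 (isobaric): W = PΔV = (67.43 kPa)(22.4 − 57.3 L) = -2353 J.
W_total = 2921 − 2353 = 567.7 J.

W_total ≈ 568 J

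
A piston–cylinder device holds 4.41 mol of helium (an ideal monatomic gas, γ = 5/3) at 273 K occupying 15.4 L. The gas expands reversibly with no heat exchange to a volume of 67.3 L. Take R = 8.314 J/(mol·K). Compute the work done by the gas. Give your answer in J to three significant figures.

W ≈ 9400 J

Adiabatic: TV^(γ−1) = const with γ = 5/3.
T₂ = T₁ (V₁/V₂)^(γ−1) = 273 × (15.4/67.3)^0.667 = 273 × 0.3741 = 102.1 K.
W_by = nCᵥ(T₁ − T₂) = (4.41)(12.47)(273 − 102.1) = 9397 J.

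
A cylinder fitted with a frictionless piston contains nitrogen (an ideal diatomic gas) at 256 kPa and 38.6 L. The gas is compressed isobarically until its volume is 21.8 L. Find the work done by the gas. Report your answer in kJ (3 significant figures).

W ≈ -4.30 kJ

Isobaric: W = P ΔV.
W = (256 kPa)(21.8 − 38.6 L) = (256)(-16.8) = -4301 J.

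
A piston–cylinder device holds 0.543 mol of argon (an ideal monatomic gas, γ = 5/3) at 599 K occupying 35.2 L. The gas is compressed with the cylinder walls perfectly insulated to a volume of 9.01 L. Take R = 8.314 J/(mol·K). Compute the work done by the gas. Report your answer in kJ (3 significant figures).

W ≈ -6.01 kJ

Adiabatic: TV^(γ−1) = const with γ = 5/3.
T₂ = T₁ (V₁/V₂)^(γ−1) = 599 × (35.2/9.01)^0.667 = 599 × 2.481 = 1486 K.
W_by = nCᵥ(T₁ − T₂) = (0.543)(12.47)(599 − 1486) = -6005 J.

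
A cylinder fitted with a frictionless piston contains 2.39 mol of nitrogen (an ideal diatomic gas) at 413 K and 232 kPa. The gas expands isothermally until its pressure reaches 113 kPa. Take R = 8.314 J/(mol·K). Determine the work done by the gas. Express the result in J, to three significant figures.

Isothermal process: W = nRT ln(V₂/V₁) = nRT ln(P₁/P₂).
W = (2.39)(8.314)(413) × ln(232/113)
  = 8206 × ln(2.053) = 8206 × 0.7193
W_by_gas = 5903 J.

W ≈ 5900 J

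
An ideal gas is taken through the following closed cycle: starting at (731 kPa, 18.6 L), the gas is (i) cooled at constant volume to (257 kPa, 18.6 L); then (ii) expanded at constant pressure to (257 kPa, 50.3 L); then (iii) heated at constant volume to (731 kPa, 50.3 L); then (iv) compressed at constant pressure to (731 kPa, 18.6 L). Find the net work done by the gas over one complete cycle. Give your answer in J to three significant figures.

W_net ≈ -15000 J

Constant-volume legs do no work.
W(ii) = (257)(50.3 − 18.6) = 8147 J; W(iv) = (731)(18.6 − 50.3) = -23173 J.
W_net = 8147 − 23173 = -15026 J (the counter-clockwise enclosed area).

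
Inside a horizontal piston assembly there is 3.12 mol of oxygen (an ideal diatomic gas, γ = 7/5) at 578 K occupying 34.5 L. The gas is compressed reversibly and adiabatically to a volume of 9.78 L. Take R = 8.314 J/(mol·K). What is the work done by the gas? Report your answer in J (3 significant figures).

W ≈ -24600 J

Adiabatic: TV^(γ−1) = const with γ = 7/5.
T₂ = T₁ (V₁/V₂)^(γ−1) = 578 × (34.5/9.78)^0.4 = 578 × 1.656 = 957 K.
W_by = nCᵥ(T₁ − T₂) = (3.12)(20.79)(578 − 957) = -24579 J.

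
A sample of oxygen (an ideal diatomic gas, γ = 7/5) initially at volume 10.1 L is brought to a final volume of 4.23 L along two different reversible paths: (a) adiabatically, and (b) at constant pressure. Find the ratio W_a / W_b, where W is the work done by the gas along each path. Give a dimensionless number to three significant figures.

Path (a) adiabatic: W = P₁V₁(1 − (V₁/V₂)^(γ−1))/(γ−1) → W_a/(P₁V₁) = -1.041.
Path (b) isobaric: W = P₁(V₂ − V₁) → W_b/(P₁V₁) = -0.5812.
W_a / W_b = -1.041 / -0.5812 = 1.791.

W_a / W_b ≈ 1.79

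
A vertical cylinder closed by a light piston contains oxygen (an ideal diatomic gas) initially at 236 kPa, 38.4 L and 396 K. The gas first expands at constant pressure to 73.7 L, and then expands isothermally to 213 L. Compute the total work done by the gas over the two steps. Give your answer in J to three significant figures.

Step 1 (isobaric): W = PΔV = (236 kPa)(73.7 − 38.4 L) = 8331 J.
After step 1: P = 236 kPa, V = 73.7 L, T = 760 K.
Step 2 (isothermal): W = P₁V₁ ln(V₂/V₁) = (17393) ln(213/73.7) = 18459 J.
W_total = 8331 + 18459 = 26790 J.

W_total ≈ 26800 J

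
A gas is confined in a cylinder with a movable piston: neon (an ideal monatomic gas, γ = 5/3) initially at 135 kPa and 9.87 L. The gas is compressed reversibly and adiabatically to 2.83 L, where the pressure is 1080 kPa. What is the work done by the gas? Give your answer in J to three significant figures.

W ≈ -2590 J

Adiabatic: W = (P₁V₁ − P₂V₂)/(γ − 1) with γ = 5/3.
P₁V₁ = 1332 J, P₂V₂ = 3056 J.
W = (1332 − 3056) / 0.6667 = -2586 J.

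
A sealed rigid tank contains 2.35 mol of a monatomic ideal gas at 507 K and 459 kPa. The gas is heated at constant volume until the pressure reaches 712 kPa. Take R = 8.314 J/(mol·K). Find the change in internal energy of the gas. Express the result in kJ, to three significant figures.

ΔU ≈ 8.19 kJ

Constant volume ⇒ W = 0, so Q = ΔU = nCᵥΔT with Cᵥ = 3R/2 = 12.47 J/(mol·K).
At constant V, T₂/T₁ = P₂/P₁ ⇒ ΔT = T₁(P₂/P₁ − 1) = 507·(712/459 − 1) = 279.5 K.
ΔU = (2.35)(12.47)(279.5) = 8190 J.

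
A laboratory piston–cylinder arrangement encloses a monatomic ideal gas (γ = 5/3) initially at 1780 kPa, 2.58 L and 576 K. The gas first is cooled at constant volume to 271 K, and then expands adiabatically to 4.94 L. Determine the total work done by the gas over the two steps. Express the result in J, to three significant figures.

Step 1 (isochoric): W = 0 (constant volume).
After step 1: P = 837.5 kPa (V unchanged).
Step 2 (adiabatic): W = (P₁V₁ − P₂V₂)/(γ−1) = (2161 − 1401)/0.667 = 1139 J.
W_total = 0 + 1139 = 1139 J.

W_total ≈ 1140 J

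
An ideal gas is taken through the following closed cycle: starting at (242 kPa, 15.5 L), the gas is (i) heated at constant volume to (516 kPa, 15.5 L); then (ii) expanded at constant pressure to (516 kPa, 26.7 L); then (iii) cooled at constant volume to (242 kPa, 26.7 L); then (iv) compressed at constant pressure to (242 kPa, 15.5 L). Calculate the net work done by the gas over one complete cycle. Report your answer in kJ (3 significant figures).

Constant-volume legs do no work.
W(ii) = (516)(26.7 − 15.5) = 5779 J; W(iv) = (242)(15.5 − 26.7) = -2710 J.
W_net = 5779 − 2710 = 3069 J (the clockwise enclosed area).

W_net ≈ 3.07 kJ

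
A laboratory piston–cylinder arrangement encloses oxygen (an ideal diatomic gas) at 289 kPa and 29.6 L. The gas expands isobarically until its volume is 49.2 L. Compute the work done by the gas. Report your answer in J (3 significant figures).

W ≈ 5660 J

Isobaric: W = P ΔV.
W = (289 kPa)(49.2 − 29.6 L) = (289)(19.6) = 5664 J.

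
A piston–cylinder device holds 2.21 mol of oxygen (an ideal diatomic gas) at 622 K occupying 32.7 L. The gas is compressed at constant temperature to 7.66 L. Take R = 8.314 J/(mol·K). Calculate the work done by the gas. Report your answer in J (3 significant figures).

W ≈ -16600 J

Isothermal: W = nRT ln(V₂/V₁).
W = (2.21)(8.314)(622) × ln(7.66/32.7)
  = 11429 × -1.451
W_by_gas = -16587 J.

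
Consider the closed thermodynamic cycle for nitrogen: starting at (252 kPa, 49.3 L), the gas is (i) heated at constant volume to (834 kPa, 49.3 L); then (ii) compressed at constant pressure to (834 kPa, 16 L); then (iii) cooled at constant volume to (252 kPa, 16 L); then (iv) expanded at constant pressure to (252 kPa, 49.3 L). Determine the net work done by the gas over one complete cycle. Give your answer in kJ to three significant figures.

W_net ≈ -19.4 kJ

Constant-volume legs do no work.
W(ii) = (834)(16 − 49.3) = -27772 J; W(iv) = (252)(49.3 − 16) = 8392 J.
W_net = -27772 + 8392 = -19381 J (the counter-clockwise enclosed area).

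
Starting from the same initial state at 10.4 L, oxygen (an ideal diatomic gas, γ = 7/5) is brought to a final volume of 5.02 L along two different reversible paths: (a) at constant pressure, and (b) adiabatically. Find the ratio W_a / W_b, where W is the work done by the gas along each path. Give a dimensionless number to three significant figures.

W_a / W_b ≈ 0.612

Path (a) isobaric: W = P₁(V₂ − V₁) → W_a/(P₁V₁) = -0.5173.
Path (b) adiabatic: W = P₁V₁(1 − (V₁/V₂)^(γ−1))/(γ−1) → W_b/(P₁V₁) = -0.8456.
W_a / W_b = -0.5173 / -0.8456 = 0.6118.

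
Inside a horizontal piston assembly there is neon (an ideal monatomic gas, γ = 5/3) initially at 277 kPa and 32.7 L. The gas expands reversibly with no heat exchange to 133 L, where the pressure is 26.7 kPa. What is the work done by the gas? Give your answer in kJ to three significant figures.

Adiabatic: W = (P₁V₁ − P₂V₂)/(γ − 1) with γ = 5/3.
P₁V₁ = 9058 J, P₂V₂ = 3551 J.
W = (9058 − 3551) / 0.6667 = 8260 J.

W ≈ 8.26 kJ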